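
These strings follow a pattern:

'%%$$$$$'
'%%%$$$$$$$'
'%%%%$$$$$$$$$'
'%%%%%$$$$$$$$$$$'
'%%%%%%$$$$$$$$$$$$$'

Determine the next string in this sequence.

%%%%%%%$$$$$$$$$$$$$$$

Term n consists of n-1 %'s, followed by 2n-1 $'s, where the shown terms are n = 3, 4, 5, 6, 7.
Setting n = 8 gives 7, 15 characters in each block.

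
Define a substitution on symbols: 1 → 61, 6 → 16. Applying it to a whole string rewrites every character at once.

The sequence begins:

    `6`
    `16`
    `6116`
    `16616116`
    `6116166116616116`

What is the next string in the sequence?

16616116611616616116166116616116

φ(6116166116616116) expands symbol-by-symbol to 16 61 61 16 61 16 16 61 61 16 16 61 16 61 61 16; joining the 16 pieces gives the next term.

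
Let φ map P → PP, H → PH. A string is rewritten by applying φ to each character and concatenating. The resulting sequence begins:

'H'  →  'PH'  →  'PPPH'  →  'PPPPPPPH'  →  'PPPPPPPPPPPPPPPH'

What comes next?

PPPPPPPPPPPPPPPPPPPPPPPPPPPPPPPH

Replace each of the 16 characters of PPPPPPPPPPPPPPPH in place — PP PP PP PP PP PP PP PP PP PP PP PP PP PP PP PH — and concatenate.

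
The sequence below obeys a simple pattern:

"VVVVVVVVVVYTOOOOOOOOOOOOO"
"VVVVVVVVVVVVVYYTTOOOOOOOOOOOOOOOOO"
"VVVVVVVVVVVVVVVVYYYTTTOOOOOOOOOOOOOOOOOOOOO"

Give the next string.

VVVVVVVVVVVVVVVVVVVYYYYTTTTOOOOOOOOOOOOOOOOOOOOOOOOO

Reading off run lengths: V runs 10, 13, 16; Y runs 1, 2, 3; T runs 1, 2, 3; O runs 13, 17, 21 — each is linear in n, where the shown terms are n = 3, 4, 5.
Setting n = 6 gives 19, 4, 4, 25 characters in each block.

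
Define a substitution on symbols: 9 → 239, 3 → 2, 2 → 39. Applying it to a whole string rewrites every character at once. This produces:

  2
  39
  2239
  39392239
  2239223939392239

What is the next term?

39392239393922392239223939392239

φ(2239223939392239) expands symbol-by-symbol to 39 39 2 239 39 39 2 239 2 239 2 239 39 39 2 239; joining the 16 pieces gives the next term.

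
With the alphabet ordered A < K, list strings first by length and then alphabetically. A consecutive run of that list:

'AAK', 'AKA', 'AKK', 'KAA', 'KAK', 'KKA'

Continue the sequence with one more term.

Treat KKA as a base-2 numeral over the given alphabet and add one, carrying through any trailing K's.

KKK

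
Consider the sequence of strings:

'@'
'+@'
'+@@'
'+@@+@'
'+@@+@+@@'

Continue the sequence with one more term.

From term 3 onward, concatenate the last term with the second-to-last: +@·@ = +@@, +@@·+@ = +@@+@, …
Continuing: +@@+@+@@ · +@@+@ gives term 6.

+@@+@+@@+@@+@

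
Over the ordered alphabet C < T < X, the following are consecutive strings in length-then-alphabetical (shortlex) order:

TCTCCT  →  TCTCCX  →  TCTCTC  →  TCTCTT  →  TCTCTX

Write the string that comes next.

The successor of TCTCTX increments the rightmost position that isn't already X and resets every position after it to C.

TCTCXC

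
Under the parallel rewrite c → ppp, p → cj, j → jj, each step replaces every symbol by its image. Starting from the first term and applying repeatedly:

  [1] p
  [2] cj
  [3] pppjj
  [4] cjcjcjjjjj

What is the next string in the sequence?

Apply φ to cjcjcjjjjj symbol by symbol: c→ppp, j→jj, c→ppp, j→jj, c→ppp, j→jj, j→jj, j→jj, j→jj, j→jj; joined: ppp jj ppp jj ppp jj jj jj jj jj.

pppjjpppjjpppjjjjjjjjjj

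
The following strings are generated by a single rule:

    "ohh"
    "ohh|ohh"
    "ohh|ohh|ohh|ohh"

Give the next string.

ohh|ohh|ohh|ohh|ohh|ohh|ohh|ohh

Every step duplicates the string with '|' between the halves.
So the next term is two copies of ohh|ohh|ohh|ohh with '|' between the halves.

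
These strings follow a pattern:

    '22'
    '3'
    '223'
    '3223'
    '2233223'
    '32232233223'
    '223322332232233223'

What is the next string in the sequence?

32232233223223322332232233223

From term 3 onward, concatenate the second-to-last term with the last: 22·3 = 223, 3·223 = 3223, …
Continuing: 32232233223 · 223322332232233223 gives term 8.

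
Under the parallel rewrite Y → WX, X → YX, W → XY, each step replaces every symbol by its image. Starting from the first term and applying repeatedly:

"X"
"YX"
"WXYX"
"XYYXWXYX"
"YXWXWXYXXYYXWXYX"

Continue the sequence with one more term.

WXYXXYYXXYYXWXYXYXWXWXYXXYYXWXYX

Applying the rule to each of the 16 symbols of YXWXWXYXXYYXWXYX gives the pieces WX YX XY YX XY YX WX YX YX WX WX YX XY YX WX YX, which concatenate to the answer.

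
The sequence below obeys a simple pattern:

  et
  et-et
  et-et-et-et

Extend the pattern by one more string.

et-et-et-et-et-et-et-et

s(k+1) = s(k)·-·s(k) — each term doubles the last with '-' between the halves.
So the next term is two copies of et-et-et-et with '-' between the halves.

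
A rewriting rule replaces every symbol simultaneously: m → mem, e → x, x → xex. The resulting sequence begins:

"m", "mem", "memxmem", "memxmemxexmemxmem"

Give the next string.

memxmemxexmemxmemxexxxexmemxmemxexmemxmem

Applying the rule to each of the 17 symbols of memxmemxexmemxmem gives the pieces mem x mem xex mem x mem xex x xex mem x mem xex mem x mem, which concatenate to the answer.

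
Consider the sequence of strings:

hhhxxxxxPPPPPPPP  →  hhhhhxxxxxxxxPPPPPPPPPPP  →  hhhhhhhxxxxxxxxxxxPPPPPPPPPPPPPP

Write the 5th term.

Reading off run lengths: h runs 3, 5, 7; x runs 5, 8, 11; P runs 8, 11, 14 — each is linear in n, where the shown terms are n = 2, 3, 4.
At n = 6 the blocks have lengths 11, 17, 20.

hhhhhhhhhhhxxxxxxxxxxxxxxxxxPPPPPPPPPPPPPPPPPPPP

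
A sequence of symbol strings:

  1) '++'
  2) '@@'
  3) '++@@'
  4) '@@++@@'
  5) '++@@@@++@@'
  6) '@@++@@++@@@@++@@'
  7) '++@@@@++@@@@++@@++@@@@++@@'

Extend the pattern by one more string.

Each term (from the third on) is the two preceding terms concatenated in order: term 3 = ++·@@ = ++@@.
Continuing: @@++@@++@@@@++@@ · ++@@@@++@@@@++@@++@@@@++@@ gives term 8.

@@++@@++@@@@++@@++@@@@++@@@@++@@++@@@@++@@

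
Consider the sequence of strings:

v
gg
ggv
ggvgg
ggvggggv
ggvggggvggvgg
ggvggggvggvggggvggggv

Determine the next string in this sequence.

ggvggggvggvggggvggggvggvggggvggvgg

From term 3 onward, concatenate the last term with the second-to-last: gg·v = ggv, ggv·gg = ggvgg, …
The next term joins ggvggggvggvggggvggggv and ggvggggvggvgg.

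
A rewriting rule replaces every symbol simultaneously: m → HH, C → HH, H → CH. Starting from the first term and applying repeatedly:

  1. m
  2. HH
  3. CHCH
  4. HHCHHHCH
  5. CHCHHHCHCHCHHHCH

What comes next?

φ(CHCHHHCHCHCHHHCH) expands symbol-by-symbol to HH CH HH CH CH CH HH CH HH CH HH CH CH CH HH CH; joining the 16 pieces gives the next term.

HHCHHHCHCHCHHHCHHHCHHHCHCHCHHHCH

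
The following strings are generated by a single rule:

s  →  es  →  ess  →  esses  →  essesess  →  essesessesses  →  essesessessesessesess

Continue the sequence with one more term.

essesessessesessesessessesessesses

This is a Fibonacci-style word recurrence s(k) = s(k−1)·s(k−2): e.g. es·s = ess.
Continuing: essesessessesessesess · essesessesses gives term 8.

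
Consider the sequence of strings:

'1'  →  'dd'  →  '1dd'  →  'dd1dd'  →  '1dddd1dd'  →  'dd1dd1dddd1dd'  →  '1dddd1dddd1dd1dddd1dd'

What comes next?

This is a Fibonacci-style word recurrence s(k) = s(k−2)·s(k−1): e.g. 1·dd = 1dd.
Continuing: dd1dd1dddd1dd · 1dddd1dddd1dd1dddd1dd gives term 8.

dd1dd1dddd1dd1dddd1dddd1dd1dddd1dd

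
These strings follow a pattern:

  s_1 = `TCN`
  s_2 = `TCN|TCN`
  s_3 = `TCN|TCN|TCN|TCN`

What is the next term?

Every step duplicates the string with '|' between the halves.
Doubling TCN|TCN|TCN|TCN with '|' between the halves:

TCN|TCN|TCN|TCN|TCN|TCN|TCN|TCN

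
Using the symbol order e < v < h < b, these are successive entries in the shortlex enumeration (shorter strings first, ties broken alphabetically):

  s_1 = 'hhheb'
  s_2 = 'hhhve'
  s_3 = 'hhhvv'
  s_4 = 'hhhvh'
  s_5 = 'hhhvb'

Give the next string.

The successor of hhhvb increments the rightmost position that isn't already b and resets every position after it to e.

hhhhe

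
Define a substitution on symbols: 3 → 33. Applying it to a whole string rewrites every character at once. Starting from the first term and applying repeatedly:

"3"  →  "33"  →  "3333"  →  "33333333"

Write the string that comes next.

Rewriting each symbol of 33333333: 3→33, 3→33, 3→33, 3→33, 3→33, 3→33, 3→33, 3→33, which concatenates to 33 33 33 33 33 33 33 33.

3333333333333333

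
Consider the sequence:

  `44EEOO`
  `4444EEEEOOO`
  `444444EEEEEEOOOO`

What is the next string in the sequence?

44444444EEEEEEEEOOOOO

Each string has the form 4^{2n} E^{2n} O^{n+1} (n = 1, 2, …).
For the next term, n = 4, so the run lengths are 8, 8, 5.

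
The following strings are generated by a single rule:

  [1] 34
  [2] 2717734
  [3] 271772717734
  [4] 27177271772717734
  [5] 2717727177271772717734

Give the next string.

Each term is the previous one with 27177 prepended.
Applying this once more to 2717727177271772717734:

271772717727177271772717734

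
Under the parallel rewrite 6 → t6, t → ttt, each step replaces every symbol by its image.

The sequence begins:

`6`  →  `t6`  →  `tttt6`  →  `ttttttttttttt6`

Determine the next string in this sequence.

Rewriting the 14 symbols of ttttttttttttt6 one by one yields ttt ttt ttt ttt ttt ttt ttt ttt ttt ttt ttt ttt ttt t6; concatenated:

tttttttttttttttttttttttttttttttttttttttt6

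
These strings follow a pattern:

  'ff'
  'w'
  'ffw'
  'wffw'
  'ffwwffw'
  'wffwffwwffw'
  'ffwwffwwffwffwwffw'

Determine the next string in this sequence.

Each term (from the third on) is the two preceding terms concatenated in order: term 3 = ff·w = ffw.
Continuing: wffwffwwffw · ffwwffwwffwffwwffw gives term 8.

wffwffwwffwffwwffwwffwffwwffw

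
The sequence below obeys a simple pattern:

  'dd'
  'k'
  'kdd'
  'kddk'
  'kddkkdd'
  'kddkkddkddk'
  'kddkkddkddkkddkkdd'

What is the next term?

kddkkddkddkkddkkddkddkkddkddk

This is a Fibonacci-style word recurrence s(k) = s(k−1)·s(k−2): e.g. k·dd = kdd.
So term 8 is kddkkddkddkkddkkdd·kddkkddkddk.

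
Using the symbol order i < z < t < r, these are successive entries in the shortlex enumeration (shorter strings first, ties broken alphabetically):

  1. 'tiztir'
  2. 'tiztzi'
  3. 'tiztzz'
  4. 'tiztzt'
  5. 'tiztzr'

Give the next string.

Find the rightmost character of tiztzr below r, bump it to the next letter, and reset everything to its right to i.

tiztti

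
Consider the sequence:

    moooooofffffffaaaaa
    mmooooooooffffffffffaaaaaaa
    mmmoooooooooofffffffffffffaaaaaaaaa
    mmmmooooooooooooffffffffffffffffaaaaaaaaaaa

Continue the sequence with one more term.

Reading off run lengths: m runs 1, 2, 3, 4; o runs 6, 8, 10, 12; f runs 7, 10, 13, 16; a runs 5, 7, 9, 11 — each is linear in n, where the shown terms are n = 2, 3, 4, 5.
For the next term, n = 6, so the run lengths are 5, 14, 19, 13.

mmmmmoooooooooooooofffffffffffffffffffaaaaaaaaaaaaa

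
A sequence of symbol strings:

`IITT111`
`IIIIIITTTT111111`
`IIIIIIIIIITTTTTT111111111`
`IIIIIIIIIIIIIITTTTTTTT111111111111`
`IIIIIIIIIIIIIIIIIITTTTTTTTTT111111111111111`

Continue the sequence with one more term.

IIIIIIIIIIIIIIIIIIIIIITTTTTTTTTTTT111111111111111111

The n-th term is 4n-2 I's then 2n T's then 3n 1's (n = 1, 2, …).
For the next term, n = 6, so the run lengths are 22, 12, 18.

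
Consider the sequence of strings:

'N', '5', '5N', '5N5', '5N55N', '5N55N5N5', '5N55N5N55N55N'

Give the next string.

From term 3 onward, concatenate the last term with the second-to-last: 5·N = 5N, 5N·5 = 5N5, …
The next term joins 5N55N5N55N55N and 5N55N5N5.

5N55N5N55N55N5N55N5N5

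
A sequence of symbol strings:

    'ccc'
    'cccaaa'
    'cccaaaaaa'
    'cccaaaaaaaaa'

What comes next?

Every step adds aaa to the end: s(k+1) = s(k)·aaa.
Applying this once more to cccaaaaaaaaa:

cccaaaaaaaaaaaa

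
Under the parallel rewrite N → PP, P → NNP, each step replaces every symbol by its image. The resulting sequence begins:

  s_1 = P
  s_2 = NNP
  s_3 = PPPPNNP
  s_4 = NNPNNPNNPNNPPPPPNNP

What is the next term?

PPPPNNPPPPPNNPPPPPNNPPPPPNNPNNPNNPNNPNNPPPPPNNP

Replace each of the 19 characters of NNPNNPNNPNNPPPPPNNP in place — PP PP NNP PP PP NNP PP PP NNP PP PP NNP NNP NNP NNP NNP PP PP NNP — and concatenate.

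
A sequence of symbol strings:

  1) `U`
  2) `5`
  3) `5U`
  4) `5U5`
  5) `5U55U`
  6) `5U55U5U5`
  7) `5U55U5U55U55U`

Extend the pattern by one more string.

5U55U5U55U55U5U55U5U5

This is a Fibonacci-style word recurrence s(k) = s(k−1)·s(k−2): e.g. 5·U = 5U.
Continuing: 5U55U5U55U55U · 5U55U5U5 gives term 8.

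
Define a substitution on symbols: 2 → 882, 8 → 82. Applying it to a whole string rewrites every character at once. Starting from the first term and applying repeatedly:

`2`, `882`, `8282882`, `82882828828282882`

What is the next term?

82882828288282882828288282882828828282882

Applying the rule to each of the 17 symbols of 82882828828282882 gives the pieces 82 882 82 82 882 82 882 82 82 882 82 882 82 882 82 82 882, which concatenate to the answer.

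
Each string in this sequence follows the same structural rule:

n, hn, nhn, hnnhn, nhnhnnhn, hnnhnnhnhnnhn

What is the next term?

nhnhnnhnhnnhnnhnhnnhn

Each term (from the third on) is the two preceding terms concatenated in order: term 3 = n·hn = nhn.
Continuing: nhnhnnhn · hnnhnnhnhnnhn gives term 7.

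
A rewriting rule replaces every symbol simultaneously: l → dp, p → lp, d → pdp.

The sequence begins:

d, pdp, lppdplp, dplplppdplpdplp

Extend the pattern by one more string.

pdplpdplpdplplppdplpdplppdplpdplp

Applying the rule to each of the 15 symbols of dplplppdplpdplp gives the pieces pdp lp dp lp dp lp lp pdp lp dp lp pdp lp dp lp, which concatenate to the answer.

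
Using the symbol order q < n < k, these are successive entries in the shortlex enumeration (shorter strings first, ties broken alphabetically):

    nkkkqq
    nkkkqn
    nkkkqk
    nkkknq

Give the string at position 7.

nkkkkq

Advancing 3 positions from nkkknq through nkkknq → nkkknn → nkkknk reaches term 7.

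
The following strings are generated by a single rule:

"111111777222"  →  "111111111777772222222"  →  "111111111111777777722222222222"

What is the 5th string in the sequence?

111111111111111111777777777772222222222222222222

Each string has the form 1^{3n+3} 7^{2n+1} 2^{4n-1} (n = 1, 2, …).
At n = 5 the blocks have lengths 18, 11, 19.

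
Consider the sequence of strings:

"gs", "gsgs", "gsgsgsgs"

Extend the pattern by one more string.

s(k+1) = s(k)·s(k) — each term doubles the last.
One more doubling of gsgsgsgs gives the answer.

gsgsgsgsgsgsgsgs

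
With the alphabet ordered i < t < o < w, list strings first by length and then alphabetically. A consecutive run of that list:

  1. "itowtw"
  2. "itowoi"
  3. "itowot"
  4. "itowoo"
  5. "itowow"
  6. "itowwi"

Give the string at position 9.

Stepping forward 3 times from itowwi: itowwi → itowwt → itowwo, then the target.

itowww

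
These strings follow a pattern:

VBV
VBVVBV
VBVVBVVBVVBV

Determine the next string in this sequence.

s(k+1) = s(k)·s(k) — each term doubles the last.
One more doubling of VBVVBVVBVVBV gives the answer.

VBVVBVVBVVBVVBVVBVVBVVBV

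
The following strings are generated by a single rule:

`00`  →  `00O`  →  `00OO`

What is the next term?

The strings grow by a fixed suffix O each time.
One more step from 00OO gives the answer.

00OOO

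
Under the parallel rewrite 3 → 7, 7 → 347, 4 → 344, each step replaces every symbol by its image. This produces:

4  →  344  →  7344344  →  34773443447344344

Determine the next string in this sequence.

Applying the rule to each of the 17 symbols of 34773443447344344 gives the pieces 7 344 347 347 7 344 344 7 344 344 347 7 344 344 7 344 344, which concatenate to the answer.

73443473477344344734434434773443447344344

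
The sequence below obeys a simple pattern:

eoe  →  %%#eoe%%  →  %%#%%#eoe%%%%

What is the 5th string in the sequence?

%%#%%#%%#%%#eoe%%%%%%%%

Each term wraps the previous one in %%# on the left and %% on the right.
From %%#%%#eoe%%%%, 2 further steps: %%#%%#eoe%%%% → %%#%%#%%#eoe%%%%%% → (answer).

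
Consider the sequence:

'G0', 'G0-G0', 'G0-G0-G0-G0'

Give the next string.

Every step duplicates the string with '-' between the halves.
Doubling G0-G0-G0-G0 with '-' between the halves:

G0-G0-G0-G0-G0-G0-G0-G0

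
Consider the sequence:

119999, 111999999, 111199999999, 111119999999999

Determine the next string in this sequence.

Reading off run lengths: 1 runs 2, 3, 4, 5; 9 runs 4, 6, 8, 10 — each is linear in n, where the shown terms are n = 2, 3, 4, 5.
Setting n = 6 gives 6, 12 characters in each block.

111111999999999999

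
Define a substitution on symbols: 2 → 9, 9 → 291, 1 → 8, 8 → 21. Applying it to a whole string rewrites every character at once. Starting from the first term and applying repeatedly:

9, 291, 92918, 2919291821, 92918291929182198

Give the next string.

29192918219291829192918219829121

Applying the rule to each of the 17 symbols of 92918291929182198 gives the pieces 291 9 291 8 21 9 291 8 291 9 291 8 21 9 8 291 21, which concatenate to the answer.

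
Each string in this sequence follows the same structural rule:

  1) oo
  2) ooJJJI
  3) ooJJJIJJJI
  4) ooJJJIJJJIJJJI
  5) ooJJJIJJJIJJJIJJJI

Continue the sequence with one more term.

The strings grow by a fixed suffix JJJI each time.
One more step from ooJJJIJJJIJJJIJJJI gives the answer.

ooJJJIJJJIJJJIJJJIJJJI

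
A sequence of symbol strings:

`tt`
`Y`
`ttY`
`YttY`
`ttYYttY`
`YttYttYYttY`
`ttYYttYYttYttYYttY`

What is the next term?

YttYttYYttYttYYttYYttYttYYttY

From term 3 onward, concatenate the second-to-last term with the last: tt·Y = ttY, Y·ttY = YttY, …
The next term joins YttYttYYttY and ttYYttYYttYttYYttY.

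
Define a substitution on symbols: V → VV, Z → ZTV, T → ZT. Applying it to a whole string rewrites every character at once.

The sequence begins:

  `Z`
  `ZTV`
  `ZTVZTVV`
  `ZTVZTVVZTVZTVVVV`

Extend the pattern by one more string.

Rewriting the 16 symbols of ZTVZTVVZTVZTVVVV one by one yields ZTV ZT VV ZTV ZT VV VV ZTV ZT VV ZTV ZT VV VV VV VV; concatenated:

ZTVZTVVZTVZTVVVVZTVZTVVZTVZTVVVVVVVV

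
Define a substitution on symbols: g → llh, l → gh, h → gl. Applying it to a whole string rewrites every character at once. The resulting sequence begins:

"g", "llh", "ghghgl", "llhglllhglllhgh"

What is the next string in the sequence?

Applying the rule to each of the 15 symbols of llhglllhglllhgh gives the pieces gh gh gl llh gh gh gh gl llh gh gh gh gl llh gl, which concatenate to the answer.

ghghglllhghghghglllhghghghglllhgl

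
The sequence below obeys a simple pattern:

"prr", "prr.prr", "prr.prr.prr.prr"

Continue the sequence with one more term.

s(k+1) = s(k)·.·s(k) — each term doubles the last with '.' between the halves.
Doubling prr.prr.prr.prr with '.' between the halves:

prr.prr.prr.prr.prr.prr.prr.prr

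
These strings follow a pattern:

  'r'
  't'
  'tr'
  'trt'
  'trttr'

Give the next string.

trttrtrt

Each term (from the third on) is the previous term followed by the one before it: term 3 = t·r = tr.
Continuing: trttr · trt gives term 6.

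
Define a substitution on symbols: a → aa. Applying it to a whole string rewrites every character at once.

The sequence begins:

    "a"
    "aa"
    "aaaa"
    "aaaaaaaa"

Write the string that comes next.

Expanding aaaaaaaa: a→aa, a→aa, a→aa, a→aa, a→aa, a→aa, a→aa, a→aa. Concatenated: aa aa aa aa aa aa aa aa.

aaaaaaaaaaaaaaaa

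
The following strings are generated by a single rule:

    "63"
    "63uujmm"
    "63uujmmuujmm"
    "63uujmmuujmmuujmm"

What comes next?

Every step adds uujmm to the end: s(k+1) = s(k)·uujmm.
One more step from 63uujmmuujmmuujmm gives the answer.

63uujmmuujmmuujmmuujmm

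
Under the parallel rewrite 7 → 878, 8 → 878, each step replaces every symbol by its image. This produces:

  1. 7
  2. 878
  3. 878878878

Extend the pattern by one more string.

Expanding 878878878: 8→878, 7→878, 8→878, 8→878, 7→878, 8→878, 8→878, 7→878, 8→878. Concatenated: 878 878 878 878 878 878 878 878 878.

878878878878878878878878878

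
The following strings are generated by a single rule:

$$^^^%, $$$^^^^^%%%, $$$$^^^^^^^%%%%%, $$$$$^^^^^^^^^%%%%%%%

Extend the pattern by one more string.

Reading off run lengths: $ runs 2, 3, 4, 5; ^ runs 3, 5, 7, 9; % runs 1, 3, 5, 7 — each is linear in n (n = 1, 2, …).
Setting n = 5 gives 6, 11, 9 characters in each block.

$$$$$$^^^^^^^^^^^%%%%%%%%%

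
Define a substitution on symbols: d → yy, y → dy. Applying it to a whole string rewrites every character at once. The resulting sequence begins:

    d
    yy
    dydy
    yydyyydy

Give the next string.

Rewriting each symbol of yydyyydy: y→dy, y→dy, d→yy, y→dy, y→dy, y→dy, d→yy, y→dy, which concatenates to dy dy yy dy dy dy yy dy.

dydyyydydydyyydy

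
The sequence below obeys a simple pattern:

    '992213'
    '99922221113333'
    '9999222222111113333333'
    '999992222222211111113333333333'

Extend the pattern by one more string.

The n-th term is n+1 9's then 2n 2's then 2n-1 1's then 3n-2 3's (n = 1, 2, …).
At n = 5 the blocks have lengths 6, 10, 9, 13.

99999922222222221111111113333333333333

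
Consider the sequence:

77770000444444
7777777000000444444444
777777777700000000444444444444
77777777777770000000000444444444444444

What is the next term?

The n-th term is 3n-2 7's then 2n 0's then 3n 4's, where the shown terms are n = 2, 3, 4, 5.
For the next term, n = 6, so the run lengths are 16, 12, 18.

7777777777777777000000000000444444444444444444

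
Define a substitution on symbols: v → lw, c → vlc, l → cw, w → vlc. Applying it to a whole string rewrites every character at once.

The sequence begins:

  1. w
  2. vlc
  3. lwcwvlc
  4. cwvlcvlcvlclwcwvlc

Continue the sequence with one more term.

Rewriting the 18 symbols of cwvlcvlcvlclwcwvlc one by one yields vlc vlc lw cw vlc lw cw vlc lw cw vlc cw vlc vlc vlc lw cw vlc; concatenated:

vlcvlclwcwvlclwcwvlclwcwvlccwvlcvlcvlclwcwvlc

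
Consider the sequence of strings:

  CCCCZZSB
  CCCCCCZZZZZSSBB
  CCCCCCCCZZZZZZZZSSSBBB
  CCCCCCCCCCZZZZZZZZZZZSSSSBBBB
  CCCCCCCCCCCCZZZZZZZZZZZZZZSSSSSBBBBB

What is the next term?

CCCCCCCCCCCCCCZZZZZZZZZZZZZZZZZSSSSSSBBBBBB

Reading off run lengths: C runs 4, 6, 8, 10, 12; Z runs 2, 5, 8, 11, 14; S runs 1, 2, 3, 4, 5; B runs 1, 2, 3, 4, 5 — each is linear in n (n = 1, 2, …).
For the next term, n = 6, so the run lengths are 14, 17, 6, 6.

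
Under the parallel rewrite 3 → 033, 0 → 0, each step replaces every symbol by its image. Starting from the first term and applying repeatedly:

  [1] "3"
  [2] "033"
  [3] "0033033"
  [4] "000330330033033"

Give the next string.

φ(000330330033033) expands symbol-by-symbol to 0 0 0 033 033 0 033 033 0 0 033 033 0 033 033; joining the 15 pieces gives the next term.

0000330330033033000330330033033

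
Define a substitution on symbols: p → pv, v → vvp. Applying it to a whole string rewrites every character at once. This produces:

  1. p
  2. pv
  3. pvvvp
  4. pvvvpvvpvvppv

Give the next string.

pvvvpvvpvvppvvvpvvppvvvpvvppvpvvvp

Replace each of the 13 characters of pvvvpvvpvvppv in place — pv vvp vvp vvp pv vvp vvp pv vvp vvp pv pv vvp — and concatenate.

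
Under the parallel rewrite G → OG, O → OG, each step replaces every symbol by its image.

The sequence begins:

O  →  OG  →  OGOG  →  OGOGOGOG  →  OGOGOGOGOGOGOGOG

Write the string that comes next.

OGOGOGOGOGOGOGOGOGOGOGOGOGOGOGOG

Replace each of the 16 characters of OGOGOGOGOGOGOGOG in place — OG OG OG OG OG OG OG OG OG OG OG OG OG OG OG OG — and concatenate.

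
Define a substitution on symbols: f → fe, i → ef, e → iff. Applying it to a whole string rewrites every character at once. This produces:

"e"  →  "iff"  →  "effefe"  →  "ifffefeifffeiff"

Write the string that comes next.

φ(ifffefeifffeiff) expands symbol-by-symbol to ef fe fe fe iff fe iff ef fe fe fe iff ef fe fe; joining the 15 pieces gives the next term.

effefefeifffeiffeffefefeiffeffefe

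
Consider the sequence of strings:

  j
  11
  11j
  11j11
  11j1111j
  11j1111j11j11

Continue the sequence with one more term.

11j1111j11j1111j1111j

Each term (from the third on) is the previous term followed by the one before it: term 3 = 11·j = 11j.
The next term joins 11j1111j11j11 and 11j1111j.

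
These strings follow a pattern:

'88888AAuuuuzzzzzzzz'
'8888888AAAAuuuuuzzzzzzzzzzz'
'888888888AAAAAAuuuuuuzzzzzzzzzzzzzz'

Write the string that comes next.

88888888888AAAAAAAAuuuuuuuzzzzzzzzzzzzzzzzz

Each string has the form 8^{2n+1} A^{2n-2} u^{n+2} z^{3n+2}, where the shown terms are n = 2, 3, 4.
Setting n = 5 gives 11, 8, 7, 17 characters in each block.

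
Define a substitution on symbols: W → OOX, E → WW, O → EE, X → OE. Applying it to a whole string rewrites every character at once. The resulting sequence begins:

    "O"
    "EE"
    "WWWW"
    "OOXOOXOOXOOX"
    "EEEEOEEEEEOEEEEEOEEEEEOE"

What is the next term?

Rewriting the 24 symbols of EEEEOEEEEEOEEEEEOEEEEEOE one by one yields WW WW WW WW EE WW WW WW WW WW EE WW WW WW WW WW EE WW WW WW WW WW EE WW; concatenated:

WWWWWWWWEEWWWWWWWWWWEEWWWWWWWWWWEEWWWWWWWWWWEEWW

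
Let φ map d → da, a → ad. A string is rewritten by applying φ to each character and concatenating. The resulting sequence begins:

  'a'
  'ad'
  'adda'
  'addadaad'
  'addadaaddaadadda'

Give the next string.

Replace each of the 16 characters of addadaaddaadadda in place — ad da da ad da ad ad da da ad ad da ad da da ad — and concatenate.

addadaaddaadaddadaadaddaaddadaad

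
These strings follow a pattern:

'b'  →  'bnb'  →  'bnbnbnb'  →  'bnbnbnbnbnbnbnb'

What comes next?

Each string is two copies of the previous one joined by 'n'.
So the next term is two copies of bnbnbnbnbnbnbnb with 'n' between the halves.

bnbnbnbnbnbnbnbnbnbnbnbnbnbnbnb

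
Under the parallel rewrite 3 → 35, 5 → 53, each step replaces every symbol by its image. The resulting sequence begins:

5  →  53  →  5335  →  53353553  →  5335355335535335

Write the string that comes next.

Rewriting the 16 symbols of 5335355335535335 one by one yields 53 35 35 53 35 53 53 35 35 53 53 35 53 35 35 53; concatenated:

53353553355353353553533553353553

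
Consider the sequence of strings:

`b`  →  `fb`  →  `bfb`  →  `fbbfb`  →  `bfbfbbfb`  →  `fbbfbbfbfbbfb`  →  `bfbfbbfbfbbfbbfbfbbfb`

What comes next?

This is a Fibonacci-style word recurrence s(k) = s(k−2)·s(k−1): e.g. b·fb = bfb.
Continuing: fbbfbbfbfbbfb · bfbfbbfbfbbfbbfbfbbfb gives term 8.

fbbfbbfbfbbfbbfbfbbfbfbbfbbfbfbbfb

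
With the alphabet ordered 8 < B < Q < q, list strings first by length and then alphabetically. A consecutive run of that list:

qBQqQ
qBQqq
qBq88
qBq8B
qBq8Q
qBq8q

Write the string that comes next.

Treat qBq8q as a base-4 numeral over the given alphabet and add one, carrying through any trailing q's.

qBqB8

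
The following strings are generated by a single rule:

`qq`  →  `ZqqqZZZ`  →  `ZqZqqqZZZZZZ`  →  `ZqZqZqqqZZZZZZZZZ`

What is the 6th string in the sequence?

ZqZqZqZqZqqqZZZZZZZZZZZZZZZ

s(k+1) = Zq·s(k)·ZZZ, so each term gains Zq as a prefix and ZZZ as a suffix.
From ZqZqZqqqZZZZZZZZZ, 2 further steps: ZqZqZqqqZZZZZZZZZ → ZqZqZqZqqqZZZZZZZZZZZZ → (answer).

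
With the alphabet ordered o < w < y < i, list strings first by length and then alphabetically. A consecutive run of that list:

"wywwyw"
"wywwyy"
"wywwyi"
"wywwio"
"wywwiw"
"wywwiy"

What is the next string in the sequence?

wywwii

Find the rightmost character of wywwiy below i, bump it to the next letter, and reset everything to its right to o.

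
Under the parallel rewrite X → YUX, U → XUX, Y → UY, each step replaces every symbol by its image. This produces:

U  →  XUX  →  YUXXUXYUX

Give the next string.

UYXUXYUXYUXXUXYUXUYXUXYUX

Rewriting each symbol of YUXXUXYUX: Y→UY, U→XUX, X→YUX, X→YUX, U→XUX, X→YUX, Y→UY, U→XUX, X→YUX, which concatenates to UY XUX YUX YUX XUX YUX UY XUX YUX.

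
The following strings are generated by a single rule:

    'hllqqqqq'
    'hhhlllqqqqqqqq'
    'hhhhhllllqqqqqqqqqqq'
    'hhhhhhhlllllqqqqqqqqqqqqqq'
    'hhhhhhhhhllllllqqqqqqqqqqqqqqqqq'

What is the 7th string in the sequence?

The n-th term is 2n-1 h's then n+1 l's then 3n+2 q's (n = 1, 2, …).
For term 7, n = 7, so the run lengths are 13, 8, 23.

hhhhhhhhhhhhhllllllllqqqqqqqqqqqqqqqqqqqqqqq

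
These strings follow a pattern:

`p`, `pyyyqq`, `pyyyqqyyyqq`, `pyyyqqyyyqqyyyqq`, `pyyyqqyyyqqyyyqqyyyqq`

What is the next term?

The strings grow by a fixed suffix yyyqq each time.
Applying this once more to pyyyqqyyyqqyyyqqyyyqq:

pyyyqqyyyqqyyyqqyyyqqyyyqq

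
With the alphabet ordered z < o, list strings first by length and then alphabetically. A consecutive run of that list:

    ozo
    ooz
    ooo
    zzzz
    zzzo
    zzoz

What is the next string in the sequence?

zzoo

The successor of zzoz increments the rightmost position that isn't already o and resets every position after it to z.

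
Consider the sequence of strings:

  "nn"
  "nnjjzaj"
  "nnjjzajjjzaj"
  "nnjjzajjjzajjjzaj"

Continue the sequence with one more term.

Every step adds jjzaj to the end: s(k+1) = s(k)·jjzaj.
Applying this once more to nnjjzajjjzajjjzaj:

nnjjzajjjzajjjzajjjzaj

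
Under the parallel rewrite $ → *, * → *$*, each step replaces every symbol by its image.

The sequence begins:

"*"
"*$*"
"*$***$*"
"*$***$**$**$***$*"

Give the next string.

Rewriting the 17 symbols of *$***$**$**$***$* one by one yields *$* * *$* *$* *$* * *$* *$* * *$* *$* * *$* *$* *$* * *$*; concatenated:

*$***$**$**$***$**$***$**$***$**$**$***$*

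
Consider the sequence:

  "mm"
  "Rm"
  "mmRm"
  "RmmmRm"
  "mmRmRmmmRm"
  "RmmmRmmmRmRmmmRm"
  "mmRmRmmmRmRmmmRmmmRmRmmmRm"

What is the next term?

This is a Fibonacci-style word recurrence s(k) = s(k−2)·s(k−1): e.g. mm·Rm = mmRm.
Continuing: RmmmRmmmRmRmmmRm · mmRmRmmmRmRmmmRmmmRmRmmmRm gives term 8.

RmmmRmmmRmRmmmRmmmRmRmmmRmRmmmRmmmRmRmmmRm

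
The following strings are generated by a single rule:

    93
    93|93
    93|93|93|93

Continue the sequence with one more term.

Each string is two copies of the previous one joined by '|'.
Doubling 93|93|93|93 with '|' between the halves:

93|93|93|93|93|93|93|93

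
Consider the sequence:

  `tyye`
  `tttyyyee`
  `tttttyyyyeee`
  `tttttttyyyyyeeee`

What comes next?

Each string has the form t^{2n-1} y^{n+1} e^{n} (n = 1, 2, …).
Setting n = 5 gives 9, 6, 5 characters in each block.

tttttttttyyyyyyeeeee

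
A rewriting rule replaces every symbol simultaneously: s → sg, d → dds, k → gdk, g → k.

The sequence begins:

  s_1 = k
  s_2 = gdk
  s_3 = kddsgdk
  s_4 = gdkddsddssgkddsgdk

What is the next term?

kddsgdkddsddssgddsddssgsgkgdkddsddssgkddsgdk

Applying the rule to each of the 18 symbols of gdkddsddssgkddsgdk gives the pieces k dds gdk dds dds sg dds dds sg sg k gdk dds dds sg k dds gdk, which concatenate to the answer.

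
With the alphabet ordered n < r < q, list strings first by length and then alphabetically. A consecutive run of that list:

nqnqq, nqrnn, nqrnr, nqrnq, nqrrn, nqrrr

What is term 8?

nqrqn

Continuing the enumeration 2 steps past nqrrr: nqrrr → nqrrq → (answer).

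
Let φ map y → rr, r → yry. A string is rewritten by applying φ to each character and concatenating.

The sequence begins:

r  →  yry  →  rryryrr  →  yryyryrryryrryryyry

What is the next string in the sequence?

rryryrrrryryrryryyryrryryrryryyryrryryrrrryryrr

Applying the rule to each of the 19 symbols of yryyryrryryrryryyry gives the pieces rr yry rr rr yry rr yry yry rr yry rr yry yry rr yry rr rr yry rr, which concatenate to the answer.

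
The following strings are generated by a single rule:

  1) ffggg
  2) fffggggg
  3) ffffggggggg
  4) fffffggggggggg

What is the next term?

The n-th term is n+1 f's then 2n+1 g's (n = 1, 2, …).
Setting n = 5 gives 6, 11 characters in each block.

ffffffggggggggggg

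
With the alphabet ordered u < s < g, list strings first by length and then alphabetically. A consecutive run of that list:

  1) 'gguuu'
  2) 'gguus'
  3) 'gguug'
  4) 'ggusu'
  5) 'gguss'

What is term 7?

ggugu

Advancing 2 positions from gguss through gguss → ggusg reaches term 7.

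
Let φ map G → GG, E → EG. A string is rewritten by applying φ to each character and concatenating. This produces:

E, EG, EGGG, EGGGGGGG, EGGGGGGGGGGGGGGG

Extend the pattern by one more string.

Rewriting the 16 symbols of EGGGGGGGGGGGGGGG one by one yields EG GG GG GG GG GG GG GG GG GG GG GG GG GG GG GG; concatenated:

EGGGGGGGGGGGGGGGGGGGGGGGGGGGGGGG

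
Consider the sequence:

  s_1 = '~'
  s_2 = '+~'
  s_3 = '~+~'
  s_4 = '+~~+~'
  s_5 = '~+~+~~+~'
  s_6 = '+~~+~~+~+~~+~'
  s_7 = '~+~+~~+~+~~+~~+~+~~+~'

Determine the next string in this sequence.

+~~+~~+~+~~+~~+~+~~+~+~~+~~+~+~~+~

From term 3 onward, concatenate the second-to-last term with the last: ~·+~ = ~+~, +~·~+~ = +~~+~, …
Continuing: +~~+~~+~+~~+~ · ~+~+~~+~+~~+~~+~+~~+~ gives term 8.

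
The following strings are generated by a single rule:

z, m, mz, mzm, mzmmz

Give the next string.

This is a Fibonacci-style word recurrence s(k) = s(k−1)·s(k−2): e.g. m·z = mz.
So term 6 is mzmmz·mzm.

mzmmzmzm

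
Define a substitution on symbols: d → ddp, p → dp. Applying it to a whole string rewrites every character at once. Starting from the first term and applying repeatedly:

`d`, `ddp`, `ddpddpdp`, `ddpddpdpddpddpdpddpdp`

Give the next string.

ddpddpdpddpddpdpddpdpddpddpdpddpddpdpddpdpddpddpdpddpdp

Replace each of the 21 characters of ddpddpdpddpddpdpddpdp in place — ddp ddp dp ddp ddp dp ddp dp ddp ddp dp ddp ddp dp ddp dp ddp ddp dp ddp dp — and concatenate.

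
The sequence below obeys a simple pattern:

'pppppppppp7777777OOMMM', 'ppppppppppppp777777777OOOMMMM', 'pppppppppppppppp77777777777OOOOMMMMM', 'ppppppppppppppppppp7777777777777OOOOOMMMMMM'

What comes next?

The n-th term is 3n+1 p's then 2n+1 7's then n-1 O's then n M's, where the shown terms are n = 3, 4, 5, 6.
At n = 7 the blocks have lengths 22, 15, 6, 7.

pppppppppppppppppppppp777777777777777OOOOOOMMMMMMM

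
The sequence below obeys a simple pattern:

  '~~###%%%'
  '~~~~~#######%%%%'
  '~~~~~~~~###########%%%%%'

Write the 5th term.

~~~~~~~~~~~~~~###################%%%%%%%

Reading off run lengths: ~ runs 2, 5, 8; # runs 3, 7, 11; % runs 3, 4, 5 — each is linear in n (n = 1, 2, …).
For term 5, n = 5, so the run lengths are 14, 19, 7.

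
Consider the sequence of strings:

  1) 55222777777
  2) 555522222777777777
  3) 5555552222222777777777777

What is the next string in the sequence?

The n-th term is 2n-2 5's then 2n-1 2's then 3n 7's, where the shown terms are n = 2, 3, 4.
Setting n = 5 gives 8, 9, 15 characters in each block.

55555555222222222777777777777777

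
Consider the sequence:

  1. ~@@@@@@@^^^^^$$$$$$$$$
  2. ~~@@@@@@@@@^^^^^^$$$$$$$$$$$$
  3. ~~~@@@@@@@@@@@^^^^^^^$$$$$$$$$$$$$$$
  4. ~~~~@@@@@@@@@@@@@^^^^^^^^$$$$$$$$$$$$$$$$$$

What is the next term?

~~~~~@@@@@@@@@@@@@@@^^^^^^^^^$$$$$$$$$$$$$$$$$$$$$

The n-th term is n-1 ~'s then 2n+3 @'s then n+3 ^'s then 3n+3 $'s, where the shown terms are n = 2, 3, 4, 5.
Setting n = 6 gives 5, 15, 9, 21 characters in each block.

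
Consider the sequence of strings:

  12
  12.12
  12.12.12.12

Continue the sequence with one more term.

s(k+1) = s(k)·.·s(k) — each term doubles the last with '.' between the halves.
One more doubling of 12.12.12.12 gives the answer.

12.12.12.12.12.12.12.12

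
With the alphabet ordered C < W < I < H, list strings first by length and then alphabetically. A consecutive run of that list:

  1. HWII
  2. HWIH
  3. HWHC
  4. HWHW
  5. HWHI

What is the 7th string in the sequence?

Continuing the enumeration 2 steps past HWHI: HWHI → HWHH → (answer).

HICC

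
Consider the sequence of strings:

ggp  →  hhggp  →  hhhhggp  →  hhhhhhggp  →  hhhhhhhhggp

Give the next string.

The strings grow by a fixed prefix hh each time.
Applying this once more to hhhhhhhhggp:

hhhhhhhhhhggp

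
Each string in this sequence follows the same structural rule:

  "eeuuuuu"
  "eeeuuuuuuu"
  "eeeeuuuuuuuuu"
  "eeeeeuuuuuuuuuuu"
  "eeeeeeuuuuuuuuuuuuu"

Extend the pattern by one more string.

eeeeeeeuuuuuuuuuuuuuuu

Each string has the form e^{n} u^{2n+1}, where the shown terms are n = 2, 3, 4, 5, 6.
At n = 7 the blocks have lengths 7, 15.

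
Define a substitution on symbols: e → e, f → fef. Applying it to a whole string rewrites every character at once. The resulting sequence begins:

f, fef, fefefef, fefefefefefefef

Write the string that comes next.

Rewriting the 15 symbols of fefefefefefefef one by one yields fef e fef e fef e fef e fef e fef e fef e fef; concatenated:

fefefefefefefefefefefefefefefef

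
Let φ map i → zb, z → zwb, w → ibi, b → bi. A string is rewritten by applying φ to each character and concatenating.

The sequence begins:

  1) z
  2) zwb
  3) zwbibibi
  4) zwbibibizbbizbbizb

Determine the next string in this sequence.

Rewriting the 18 symbols of zwbibibizbbizbbizb one by one yields zwb ibi bi zb bi zb bi zb zwb bi bi zb zwb bi bi zb zwb bi; concatenated:

zwbibibizbbizbbizbzwbbibizbzwbbibizbzwbbi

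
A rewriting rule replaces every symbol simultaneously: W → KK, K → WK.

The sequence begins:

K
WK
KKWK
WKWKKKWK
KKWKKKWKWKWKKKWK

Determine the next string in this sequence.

WKWKKKWKWKWKKKWKKKWKKKWKWKWKKKWK

φ(KKWKKKWKWKWKKKWK) expands symbol-by-symbol to WK WK KK WK WK WK KK WK KK WK KK WK WK WK KK WK; joining the 16 pieces gives the next term.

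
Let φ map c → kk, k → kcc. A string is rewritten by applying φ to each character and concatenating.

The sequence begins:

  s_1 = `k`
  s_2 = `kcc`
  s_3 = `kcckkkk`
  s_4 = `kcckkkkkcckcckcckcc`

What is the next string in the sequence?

kcckkkkkcckcckcckcckcckkkkkcckkkkkcckkkkkcckkkk

Replace each of the 19 characters of kcckkkkkcckcckcckcc in place — kcc kk kk kcc kcc kcc kcc kcc kk kk kcc kk kk kcc kk kk kcc kk kk — and concatenate.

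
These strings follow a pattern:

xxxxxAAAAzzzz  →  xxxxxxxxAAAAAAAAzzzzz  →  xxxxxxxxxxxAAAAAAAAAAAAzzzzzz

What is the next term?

xxxxxxxxxxxxxxAAAAAAAAAAAAAAAAzzzzzzz

Reading off run lengths: x runs 5, 8, 11; A runs 4, 8, 12; z runs 4, 5, 6 — each is linear in n (n = 1, 2, …).
Setting n = 4 gives 14, 16, 7 characters in each block.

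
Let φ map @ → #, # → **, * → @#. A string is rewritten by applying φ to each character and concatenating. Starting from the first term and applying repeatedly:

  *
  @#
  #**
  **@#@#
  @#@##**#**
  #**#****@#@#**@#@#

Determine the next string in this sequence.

**@#@#**@#@#@#@##**#**@#@##**#**

Applying the rule to each of the 18 symbols of #**#****@#@#**@#@# gives the pieces ** @# @# ** @# @# @# @# # ** # ** @# @# # ** # **, which concatenate to the answer.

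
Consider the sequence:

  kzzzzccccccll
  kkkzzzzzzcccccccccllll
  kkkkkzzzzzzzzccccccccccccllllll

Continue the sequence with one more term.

kkkkkkkzzzzzzzzzzcccccccccccccccllllllll

Each string has the form k^{2n-1} z^{2n+2} c^{3n+3} l^{2n} (n = 1, 2, …).
At n = 4 the blocks have lengths 7, 10, 15, 8.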